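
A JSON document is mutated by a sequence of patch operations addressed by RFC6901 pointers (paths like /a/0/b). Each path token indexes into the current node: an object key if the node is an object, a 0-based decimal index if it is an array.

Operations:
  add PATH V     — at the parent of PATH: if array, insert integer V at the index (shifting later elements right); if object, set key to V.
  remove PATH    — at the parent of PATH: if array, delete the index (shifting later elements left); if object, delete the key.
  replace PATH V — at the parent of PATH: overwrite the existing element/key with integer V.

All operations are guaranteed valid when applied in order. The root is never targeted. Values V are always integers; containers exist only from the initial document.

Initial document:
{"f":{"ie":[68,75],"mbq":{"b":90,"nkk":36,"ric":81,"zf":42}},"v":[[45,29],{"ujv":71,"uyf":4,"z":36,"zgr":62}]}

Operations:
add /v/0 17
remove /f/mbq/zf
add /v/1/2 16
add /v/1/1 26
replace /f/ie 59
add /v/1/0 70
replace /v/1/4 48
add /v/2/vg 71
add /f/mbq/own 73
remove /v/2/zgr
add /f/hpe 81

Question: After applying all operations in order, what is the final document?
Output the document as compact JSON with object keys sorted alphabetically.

After op 1 (add /v/0 17): {"f":{"ie":[68,75],"mbq":{"b":90,"nkk":36,"ric":81,"zf":42}},"v":[17,[45,29],{"ujv":71,"uyf":4,"z":36,"zgr":62}]}
After op 2 (remove /f/mbq/zf): {"f":{"ie":[68,75],"mbq":{"b":90,"nkk":36,"ric":81}},"v":[17,[45,29],{"ujv":71,"uyf":4,"z":36,"zgr":62}]}
After op 3 (add /v/1/2 16): {"f":{"ie":[68,75],"mbq":{"b":90,"nkk":36,"ric":81}},"v":[17,[45,29,16],{"ujv":71,"uyf":4,"z":36,"zgr":62}]}
After op 4 (add /v/1/1 26): {"f":{"ie":[68,75],"mbq":{"b":90,"nkk":36,"ric":81}},"v":[17,[45,26,29,16],{"ujv":71,"uyf":4,"z":36,"zgr":62}]}
After op 5 (replace /f/ie 59): {"f":{"ie":59,"mbq":{"b":90,"nkk":36,"ric":81}},"v":[17,[45,26,29,16],{"ujv":71,"uyf":4,"z":36,"zgr":62}]}
After op 6 (add /v/1/0 70): {"f":{"ie":59,"mbq":{"b":90,"nkk":36,"ric":81}},"v":[17,[70,45,26,29,16],{"ujv":71,"uyf":4,"z":36,"zgr":62}]}
After op 7 (replace /v/1/4 48): {"f":{"ie":59,"mbq":{"b":90,"nkk":36,"ric":81}},"v":[17,[70,45,26,29,48],{"ujv":71,"uyf":4,"z":36,"zgr":62}]}
After op 8 (add /v/2/vg 71): {"f":{"ie":59,"mbq":{"b":90,"nkk":36,"ric":81}},"v":[17,[70,45,26,29,48],{"ujv":71,"uyf":4,"vg":71,"z":36,"zgr":62}]}
After op 9 (add /f/mbq/own 73): {"f":{"ie":59,"mbq":{"b":90,"nkk":36,"own":73,"ric":81}},"v":[17,[70,45,26,29,48],{"ujv":71,"uyf":4,"vg":71,"z":36,"zgr":62}]}
After op 10 (remove /v/2/zgr): {"f":{"ie":59,"mbq":{"b":90,"nkk":36,"own":73,"ric":81}},"v":[17,[70,45,26,29,48],{"ujv":71,"uyf":4,"vg":71,"z":36}]}
After op 11 (add /f/hpe 81): {"f":{"hpe":81,"ie":59,"mbq":{"b":90,"nkk":36,"own":73,"ric":81}},"v":[17,[70,45,26,29,48],{"ujv":71,"uyf":4,"vg":71,"z":36}]}

Answer: {"f":{"hpe":81,"ie":59,"mbq":{"b":90,"nkk":36,"own":73,"ric":81}},"v":[17,[70,45,26,29,48],{"ujv":71,"uyf":4,"vg":71,"z":36}]}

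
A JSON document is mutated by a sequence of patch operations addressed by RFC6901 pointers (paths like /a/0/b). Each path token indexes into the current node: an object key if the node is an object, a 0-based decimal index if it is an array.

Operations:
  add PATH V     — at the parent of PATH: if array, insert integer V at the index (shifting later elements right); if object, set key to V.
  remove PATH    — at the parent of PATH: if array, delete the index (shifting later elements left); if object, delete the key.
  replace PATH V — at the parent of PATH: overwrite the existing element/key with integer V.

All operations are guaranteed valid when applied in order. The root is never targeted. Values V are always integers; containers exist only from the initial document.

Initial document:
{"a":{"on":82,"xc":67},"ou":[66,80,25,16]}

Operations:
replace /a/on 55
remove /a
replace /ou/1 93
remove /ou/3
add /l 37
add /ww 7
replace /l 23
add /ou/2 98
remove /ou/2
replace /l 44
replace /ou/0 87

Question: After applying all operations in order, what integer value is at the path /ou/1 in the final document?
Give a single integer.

Answer: 93

Derivation:
After op 1 (replace /a/on 55): {"a":{"on":55,"xc":67},"ou":[66,80,25,16]}
After op 2 (remove /a): {"ou":[66,80,25,16]}
After op 3 (replace /ou/1 93): {"ou":[66,93,25,16]}
After op 4 (remove /ou/3): {"ou":[66,93,25]}
After op 5 (add /l 37): {"l":37,"ou":[66,93,25]}
After op 6 (add /ww 7): {"l":37,"ou":[66,93,25],"ww":7}
After op 7 (replace /l 23): {"l":23,"ou":[66,93,25],"ww":7}
After op 8 (add /ou/2 98): {"l":23,"ou":[66,93,98,25],"ww":7}
After op 9 (remove /ou/2): {"l":23,"ou":[66,93,25],"ww":7}
After op 10 (replace /l 44): {"l":44,"ou":[66,93,25],"ww":7}
After op 11 (replace /ou/0 87): {"l":44,"ou":[87,93,25],"ww":7}
Value at /ou/1: 93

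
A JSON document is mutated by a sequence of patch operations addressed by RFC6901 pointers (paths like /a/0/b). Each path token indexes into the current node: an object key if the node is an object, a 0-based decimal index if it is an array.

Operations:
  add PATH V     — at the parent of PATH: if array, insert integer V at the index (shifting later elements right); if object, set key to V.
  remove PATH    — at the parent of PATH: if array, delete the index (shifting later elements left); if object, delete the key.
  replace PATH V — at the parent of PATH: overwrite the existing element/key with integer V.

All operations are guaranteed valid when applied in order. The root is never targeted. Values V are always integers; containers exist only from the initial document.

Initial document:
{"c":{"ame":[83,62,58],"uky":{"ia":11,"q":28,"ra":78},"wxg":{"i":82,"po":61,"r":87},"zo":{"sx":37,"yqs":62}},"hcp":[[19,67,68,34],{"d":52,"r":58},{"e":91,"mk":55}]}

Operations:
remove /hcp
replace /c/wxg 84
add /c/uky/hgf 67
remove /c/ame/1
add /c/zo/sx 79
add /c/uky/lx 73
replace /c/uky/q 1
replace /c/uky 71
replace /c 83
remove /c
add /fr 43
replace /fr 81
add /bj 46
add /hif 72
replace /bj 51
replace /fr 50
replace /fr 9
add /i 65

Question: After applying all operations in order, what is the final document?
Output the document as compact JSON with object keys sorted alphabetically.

After op 1 (remove /hcp): {"c":{"ame":[83,62,58],"uky":{"ia":11,"q":28,"ra":78},"wxg":{"i":82,"po":61,"r":87},"zo":{"sx":37,"yqs":62}}}
After op 2 (replace /c/wxg 84): {"c":{"ame":[83,62,58],"uky":{"ia":11,"q":28,"ra":78},"wxg":84,"zo":{"sx":37,"yqs":62}}}
After op 3 (add /c/uky/hgf 67): {"c":{"ame":[83,62,58],"uky":{"hgf":67,"ia":11,"q":28,"ra":78},"wxg":84,"zo":{"sx":37,"yqs":62}}}
After op 4 (remove /c/ame/1): {"c":{"ame":[83,58],"uky":{"hgf":67,"ia":11,"q":28,"ra":78},"wxg":84,"zo":{"sx":37,"yqs":62}}}
After op 5 (add /c/zo/sx 79): {"c":{"ame":[83,58],"uky":{"hgf":67,"ia":11,"q":28,"ra":78},"wxg":84,"zo":{"sx":79,"yqs":62}}}
After op 6 (add /c/uky/lx 73): {"c":{"ame":[83,58],"uky":{"hgf":67,"ia":11,"lx":73,"q":28,"ra":78},"wxg":84,"zo":{"sx":79,"yqs":62}}}
After op 7 (replace /c/uky/q 1): {"c":{"ame":[83,58],"uky":{"hgf":67,"ia":11,"lx":73,"q":1,"ra":78},"wxg":84,"zo":{"sx":79,"yqs":62}}}
After op 8 (replace /c/uky 71): {"c":{"ame":[83,58],"uky":71,"wxg":84,"zo":{"sx":79,"yqs":62}}}
After op 9 (replace /c 83): {"c":83}
After op 10 (remove /c): {}
After op 11 (add /fr 43): {"fr":43}
After op 12 (replace /fr 81): {"fr":81}
After op 13 (add /bj 46): {"bj":46,"fr":81}
After op 14 (add /hif 72): {"bj":46,"fr":81,"hif":72}
After op 15 (replace /bj 51): {"bj":51,"fr":81,"hif":72}
After op 16 (replace /fr 50): {"bj":51,"fr":50,"hif":72}
After op 17 (replace /fr 9): {"bj":51,"fr":9,"hif":72}
After op 18 (add /i 65): {"bj":51,"fr":9,"hif":72,"i":65}

Answer: {"bj":51,"fr":9,"hif":72,"i":65}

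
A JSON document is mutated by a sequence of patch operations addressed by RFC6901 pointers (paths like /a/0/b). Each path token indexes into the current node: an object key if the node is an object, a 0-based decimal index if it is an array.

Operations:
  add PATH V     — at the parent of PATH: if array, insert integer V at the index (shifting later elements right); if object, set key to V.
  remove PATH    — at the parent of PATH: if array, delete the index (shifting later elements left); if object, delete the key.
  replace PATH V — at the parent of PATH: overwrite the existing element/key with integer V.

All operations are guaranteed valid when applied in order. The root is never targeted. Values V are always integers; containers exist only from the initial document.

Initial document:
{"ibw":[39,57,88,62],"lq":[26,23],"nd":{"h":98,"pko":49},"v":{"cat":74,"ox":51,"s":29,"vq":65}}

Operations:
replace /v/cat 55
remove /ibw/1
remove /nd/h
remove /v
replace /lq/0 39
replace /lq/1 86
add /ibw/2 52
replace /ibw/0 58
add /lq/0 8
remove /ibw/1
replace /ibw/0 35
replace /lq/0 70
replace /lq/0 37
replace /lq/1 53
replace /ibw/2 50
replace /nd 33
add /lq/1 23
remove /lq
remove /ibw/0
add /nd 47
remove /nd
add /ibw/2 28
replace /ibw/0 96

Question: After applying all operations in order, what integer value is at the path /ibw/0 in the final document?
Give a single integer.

Answer: 96

Derivation:
After op 1 (replace /v/cat 55): {"ibw":[39,57,88,62],"lq":[26,23],"nd":{"h":98,"pko":49},"v":{"cat":55,"ox":51,"s":29,"vq":65}}
After op 2 (remove /ibw/1): {"ibw":[39,88,62],"lq":[26,23],"nd":{"h":98,"pko":49},"v":{"cat":55,"ox":51,"s":29,"vq":65}}
After op 3 (remove /nd/h): {"ibw":[39,88,62],"lq":[26,23],"nd":{"pko":49},"v":{"cat":55,"ox":51,"s":29,"vq":65}}
After op 4 (remove /v): {"ibw":[39,88,62],"lq":[26,23],"nd":{"pko":49}}
After op 5 (replace /lq/0 39): {"ibw":[39,88,62],"lq":[39,23],"nd":{"pko":49}}
After op 6 (replace /lq/1 86): {"ibw":[39,88,62],"lq":[39,86],"nd":{"pko":49}}
After op 7 (add /ibw/2 52): {"ibw":[39,88,52,62],"lq":[39,86],"nd":{"pko":49}}
After op 8 (replace /ibw/0 58): {"ibw":[58,88,52,62],"lq":[39,86],"nd":{"pko":49}}
After op 9 (add /lq/0 8): {"ibw":[58,88,52,62],"lq":[8,39,86],"nd":{"pko":49}}
After op 10 (remove /ibw/1): {"ibw":[58,52,62],"lq":[8,39,86],"nd":{"pko":49}}
After op 11 (replace /ibw/0 35): {"ibw":[35,52,62],"lq":[8,39,86],"nd":{"pko":49}}
After op 12 (replace /lq/0 70): {"ibw":[35,52,62],"lq":[70,39,86],"nd":{"pko":49}}
After op 13 (replace /lq/0 37): {"ibw":[35,52,62],"lq":[37,39,86],"nd":{"pko":49}}
After op 14 (replace /lq/1 53): {"ibw":[35,52,62],"lq":[37,53,86],"nd":{"pko":49}}
After op 15 (replace /ibw/2 50): {"ibw":[35,52,50],"lq":[37,53,86],"nd":{"pko":49}}
After op 16 (replace /nd 33): {"ibw":[35,52,50],"lq":[37,53,86],"nd":33}
After op 17 (add /lq/1 23): {"ibw":[35,52,50],"lq":[37,23,53,86],"nd":33}
After op 18 (remove /lq): {"ibw":[35,52,50],"nd":33}
After op 19 (remove /ibw/0): {"ibw":[52,50],"nd":33}
After op 20 (add /nd 47): {"ibw":[52,50],"nd":47}
After op 21 (remove /nd): {"ibw":[52,50]}
After op 22 (add /ibw/2 28): {"ibw":[52,50,28]}
After op 23 (replace /ibw/0 96): {"ibw":[96,50,28]}
Value at /ibw/0: 96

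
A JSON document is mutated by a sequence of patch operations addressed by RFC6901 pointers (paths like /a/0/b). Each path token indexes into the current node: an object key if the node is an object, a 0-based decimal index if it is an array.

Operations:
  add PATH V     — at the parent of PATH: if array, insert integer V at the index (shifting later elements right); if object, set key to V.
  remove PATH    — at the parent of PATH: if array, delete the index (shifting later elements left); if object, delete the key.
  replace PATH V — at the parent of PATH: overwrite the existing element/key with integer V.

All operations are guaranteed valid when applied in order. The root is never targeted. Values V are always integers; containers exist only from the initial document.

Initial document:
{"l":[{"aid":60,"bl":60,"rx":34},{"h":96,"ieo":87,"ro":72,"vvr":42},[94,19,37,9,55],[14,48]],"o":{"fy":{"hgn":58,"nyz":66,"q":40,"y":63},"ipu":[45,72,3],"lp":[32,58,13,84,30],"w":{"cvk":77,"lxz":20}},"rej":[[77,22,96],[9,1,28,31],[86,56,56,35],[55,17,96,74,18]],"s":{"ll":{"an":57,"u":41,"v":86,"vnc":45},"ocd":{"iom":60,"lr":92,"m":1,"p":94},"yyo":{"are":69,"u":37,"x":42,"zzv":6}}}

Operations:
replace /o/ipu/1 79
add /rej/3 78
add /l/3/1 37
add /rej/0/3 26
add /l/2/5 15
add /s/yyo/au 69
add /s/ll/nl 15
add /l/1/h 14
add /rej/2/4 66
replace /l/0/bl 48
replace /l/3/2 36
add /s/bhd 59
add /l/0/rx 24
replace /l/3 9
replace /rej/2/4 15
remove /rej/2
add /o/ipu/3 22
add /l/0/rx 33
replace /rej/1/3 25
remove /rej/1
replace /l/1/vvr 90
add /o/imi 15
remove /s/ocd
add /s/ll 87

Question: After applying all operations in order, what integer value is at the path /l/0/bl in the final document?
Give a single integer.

After op 1 (replace /o/ipu/1 79): {"l":[{"aid":60,"bl":60,"rx":34},{"h":96,"ieo":87,"ro":72,"vvr":42},[94,19,37,9,55],[14,48]],"o":{"fy":{"hgn":58,"nyz":66,"q":40,"y":63},"ipu":[45,79,3],"lp":[32,58,13,84,30],"w":{"cvk":77,"lxz":20}},"rej":[[77,22,96],[9,1,28,31],[86,56,56,35],[55,17,96,74,18]],"s":{"ll":{"an":57,"u":41,"v":86,"vnc":45},"ocd":{"iom":60,"lr":92,"m":1,"p":94},"yyo":{"are":69,"u":37,"x":42,"zzv":6}}}
After op 3 (add /l/3/1 37): {"l":[{"aid":60,"bl":60,"rx":34},{"h":96,"ieo":87,"ro":72,"vvr":42},[94,19,37,9,55],[14,37,48]],"o":{"fy":{"hgn":58,"nyz":66,"q":40,"y":63},"ipu":[45,79,3],"lp":[32,58,13,84,30],"w":{"cvk":77,"lxz":20}},"rej":[[77,22,96],[9,1,28,31],[86,56,56,35],78,[55,17,96,74,18]],"s":{"ll":{"an":57,"u":41,"v":86,"vnc":45},"ocd":{"iom":60,"lr":92,"m":1,"p":94},"yyo":{"are":69,"u":37,"x":42,"zzv":6}}}
After op 5 (add /l/2/5 15): {"l":[{"aid":60,"bl":60,"rx":34},{"h":96,"ieo":87,"ro":72,"vvr":42},[94,19,37,9,55,15],[14,37,48]],"o":{"fy":{"hgn":58,"nyz":66,"q":40,"y":63},"ipu":[45,79,3],"lp":[32,58,13,84,30],"w":{"cvk":77,"lxz":20}},"rej":[[77,22,96,26],[9,1,28,31],[86,56,56,35],78,[55,17,96,74,18]],"s":{"ll":{"an":57,"u":41,"v":86,"vnc":45},"ocd":{"iom":60,"lr":92,"m":1,"p":94},"yyo":{"are":69,"u":37,"x":42,"zzv":6}}}
After op 7 (add /s/ll/nl 15): {"l":[{"aid":60,"bl":60,"rx":34},{"h":96,"ieo":87,"ro":72,"vvr":42},[94,19,37,9,55,15],[14,37,48]],"o":{"fy":{"hgn":58,"nyz":66,"q":40,"y":63},"ipu":[45,79,3],"lp":[32,58,13,84,30],"w":{"cvk":77,"lxz":20}},"rej":[[77,22,96,26],[9,1,28,31],[86,56,56,35],78,[55,17,96,74,18]],"s":{"ll":{"an":57,"nl":15,"u":41,"v":86,"vnc":45},"ocd":{"iom":60,"lr":92,"m":1,"p":94},"yyo":{"are":69,"au":69,"u":37,"x":42,"zzv":6}}}
After op 9 (add /rej/2/4 66): {"l":[{"aid":60,"bl":60,"rx":34},{"h":14,"ieo":87,"ro":72,"vvr":42},[94,19,37,9,55,15],[14,37,48]],"o":{"fy":{"hgn":58,"nyz":66,"q":40,"y":63},"ipu":[45,79,3],"lp":[32,58,13,84,30],"w":{"cvk":77,"lxz":20}},"rej":[[77,22,96,26],[9,1,28,31],[86,56,56,35,66],78,[55,17,96,74,18]],"s":{"ll":{"an":57,"nl":15,"u":41,"v":86,"vnc":45},"ocd":{"iom":60,"lr":92,"m":1,"p":94},"yyo":{"are":69,"au":69,"u":37,"x":42,"zzv":6}}}
After op 11 (replace /l/3/2 36): {"l":[{"aid":60,"bl":48,"rx":34},{"h":14,"ieo":87,"ro":72,"vvr":42},[94,19,37,9,55,15],[14,37,36]],"o":{"fy":{"hgn":58,"nyz":66,"q":40,"y":63},"ipu":[45,79,3],"lp":[32,58,13,84,30],"w":{"cvk":77,"lxz":20}},"rej":[[77,22,96,26],[9,1,28,31],[86,56,56,35,66],78,[55,17,96,74,18]],"s":{"ll":{"an":57,"nl":15,"u":41,"v":86,"vnc":45},"ocd":{"iom":60,"lr":92,"m":1,"p":94},"yyo":{"are":69,"au":69,"u":37,"x":42,"zzv":6}}}
After op 13 (add /l/0/rx 24): {"l":[{"aid":60,"bl":48,"rx":24},{"h":14,"ieo":87,"ro":72,"vvr":42},[94,19,37,9,55,15],[14,37,36]],"o":{"fy":{"hgn":58,"nyz":66,"q":40,"y":63},"ipu":[45,79,3],"lp":[32,58,13,84,30],"w":{"cvk":77,"lxz":20}},"rej":[[77,22,96,26],[9,1,28,31],[86,56,56,35,66],78,[55,17,96,74,18]],"s":{"bhd":59,"ll":{"an":57,"nl":15,"u":41,"v":86,"vnc":45},"ocd":{"iom":60,"lr":92,"m":1,"p":94},"yyo":{"are":69,"au":69,"u":37,"x":42,"zzv":6}}}
After op 15 (replace /rej/2/4 15): {"l":[{"aid":60,"bl":48,"rx":24},{"h":14,"ieo":87,"ro":72,"vvr":42},[94,19,37,9,55,15],9],"o":{"fy":{"hgn":58,"nyz":66,"q":40,"y":63},"ipu":[45,79,3],"lp":[32,58,13,84,30],"w":{"cvk":77,"lxz":20}},"rej":[[77,22,96,26],[9,1,28,31],[86,56,56,35,15],78,[55,17,96,74,18]],"s":{"bhd":59,"ll":{"an":57,"nl":15,"u":41,"v":86,"vnc":45},"ocd":{"iom":60,"lr":92,"m":1,"p":94},"yyo":{"are":69,"au":69,"u":37,"x":42,"zzv":6}}}
After op 17 (add /o/ipu/3 22): {"l":[{"aid":60,"bl":48,"rx":24},{"h":14,"ieo":87,"ro":72,"vvr":42},[94,19,37,9,55,15],9],"o":{"fy":{"hgn":58,"nyz":66,"q":40,"y":63},"ipu":[45,79,3,22],"lp":[32,58,13,84,30],"w":{"cvk":77,"lxz":20}},"rej":[[77,22,96,26],[9,1,28,31],78,[55,17,96,74,18]],"s":{"bhd":59,"ll":{"an":57,"nl":15,"u":41,"v":86,"vnc":45},"ocd":{"iom":60,"lr":92,"m":1,"p":94},"yyo":{"are":69,"au":69,"u":37,"x":42,"zzv":6}}}
After op 19 (replace /rej/1/3 25): {"l":[{"aid":60,"bl":48,"rx":33},{"h":14,"ieo":87,"ro":72,"vvr":42},[94,19,37,9,55,15],9],"o":{"fy":{"hgn":58,"nyz":66,"q":40,"y":63},"ipu":[45,79,3,22],"lp":[32,58,13,84,30],"w":{"cvk":77,"lxz":20}},"rej":[[77,22,96,26],[9,1,28,25],78,[55,17,96,74,18]],"s":{"bhd":59,"ll":{"an":57,"nl":15,"u":41,"v":86,"vnc":45},"ocd":{"iom":60,"lr":92,"m":1,"p":94},"yyo":{"are":69,"au":69,"u":37,"x":42,"zzv":6}}}
After op 21 (replace /l/1/vvr 90): {"l":[{"aid":60,"bl":48,"rx":33},{"h":14,"ieo":87,"ro":72,"vvr":90},[94,19,37,9,55,15],9],"o":{"fy":{"hgn":58,"nyz":66,"q":40,"y":63},"ipu":[45,79,3,22],"lp":[32,58,13,84,30],"w":{"cvk":77,"lxz":20}},"rej":[[77,22,96,26],78,[55,17,96,74,18]],"s":{"bhd":59,"ll":{"an":57,"nl":15,"u":41,"v":86,"vnc":45},"ocd":{"iom":60,"lr":92,"m":1,"p":94},"yyo":{"are":69,"au":69,"u":37,"x":42,"zzv":6}}}
After op 23 (remove /s/ocd): {"l":[{"aid":60,"bl":48,"rx":33},{"h":14,"ieo":87,"ro":72,"vvr":90},[94,19,37,9,55,15],9],"o":{"fy":{"hgn":58,"nyz":66,"q":40,"y":63},"imi":15,"ipu":[45,79,3,22],"lp":[32,58,13,84,30],"w":{"cvk":77,"lxz":20}},"rej":[[77,22,96,26],78,[55,17,96,74,18]],"s":{"bhd":59,"ll":{"an":57,"nl":15,"u":41,"v":86,"vnc":45},"yyo":{"are":69,"au":69,"u":37,"x":42,"zzv":6}}}
Value at /l/0/bl: 48

Answer: 48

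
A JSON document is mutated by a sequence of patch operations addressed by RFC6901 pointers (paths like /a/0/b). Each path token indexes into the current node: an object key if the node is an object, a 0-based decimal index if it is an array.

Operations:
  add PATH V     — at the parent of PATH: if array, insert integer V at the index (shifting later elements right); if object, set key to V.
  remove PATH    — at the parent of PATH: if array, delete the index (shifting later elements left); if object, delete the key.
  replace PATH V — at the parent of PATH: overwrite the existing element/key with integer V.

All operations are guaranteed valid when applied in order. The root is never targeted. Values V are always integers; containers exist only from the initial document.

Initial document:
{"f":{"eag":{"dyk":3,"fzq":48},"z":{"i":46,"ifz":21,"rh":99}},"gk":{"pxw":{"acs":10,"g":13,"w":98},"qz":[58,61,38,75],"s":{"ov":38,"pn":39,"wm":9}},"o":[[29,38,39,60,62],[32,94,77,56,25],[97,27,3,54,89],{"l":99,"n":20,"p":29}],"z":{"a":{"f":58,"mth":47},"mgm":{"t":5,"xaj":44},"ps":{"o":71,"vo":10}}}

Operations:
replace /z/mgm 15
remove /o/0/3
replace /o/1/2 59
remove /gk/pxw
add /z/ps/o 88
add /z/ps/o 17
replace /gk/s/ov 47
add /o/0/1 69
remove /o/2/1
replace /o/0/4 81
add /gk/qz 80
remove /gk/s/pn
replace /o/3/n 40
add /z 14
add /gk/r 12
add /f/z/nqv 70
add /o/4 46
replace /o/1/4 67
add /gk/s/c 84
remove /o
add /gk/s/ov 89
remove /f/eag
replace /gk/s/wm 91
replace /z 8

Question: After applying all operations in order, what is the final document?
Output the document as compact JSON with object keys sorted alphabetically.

Answer: {"f":{"z":{"i":46,"ifz":21,"nqv":70,"rh":99}},"gk":{"qz":80,"r":12,"s":{"c":84,"ov":89,"wm":91}},"z":8}

Derivation:
After op 1 (replace /z/mgm 15): {"f":{"eag":{"dyk":3,"fzq":48},"z":{"i":46,"ifz":21,"rh":99}},"gk":{"pxw":{"acs":10,"g":13,"w":98},"qz":[58,61,38,75],"s":{"ov":38,"pn":39,"wm":9}},"o":[[29,38,39,60,62],[32,94,77,56,25],[97,27,3,54,89],{"l":99,"n":20,"p":29}],"z":{"a":{"f":58,"mth":47},"mgm":15,"ps":{"o":71,"vo":10}}}
After op 2 (remove /o/0/3): {"f":{"eag":{"dyk":3,"fzq":48},"z":{"i":46,"ifz":21,"rh":99}},"gk":{"pxw":{"acs":10,"g":13,"w":98},"qz":[58,61,38,75],"s":{"ov":38,"pn":39,"wm":9}},"o":[[29,38,39,62],[32,94,77,56,25],[97,27,3,54,89],{"l":99,"n":20,"p":29}],"z":{"a":{"f":58,"mth":47},"mgm":15,"ps":{"o":71,"vo":10}}}
After op 3 (replace /o/1/2 59): {"f":{"eag":{"dyk":3,"fzq":48},"z":{"i":46,"ifz":21,"rh":99}},"gk":{"pxw":{"acs":10,"g":13,"w":98},"qz":[58,61,38,75],"s":{"ov":38,"pn":39,"wm":9}},"o":[[29,38,39,62],[32,94,59,56,25],[97,27,3,54,89],{"l":99,"n":20,"p":29}],"z":{"a":{"f":58,"mth":47},"mgm":15,"ps":{"o":71,"vo":10}}}
After op 4 (remove /gk/pxw): {"f":{"eag":{"dyk":3,"fzq":48},"z":{"i":46,"ifz":21,"rh":99}},"gk":{"qz":[58,61,38,75],"s":{"ov":38,"pn":39,"wm":9}},"o":[[29,38,39,62],[32,94,59,56,25],[97,27,3,54,89],{"l":99,"n":20,"p":29}],"z":{"a":{"f":58,"mth":47},"mgm":15,"ps":{"o":71,"vo":10}}}
After op 5 (add /z/ps/o 88): {"f":{"eag":{"dyk":3,"fzq":48},"z":{"i":46,"ifz":21,"rh":99}},"gk":{"qz":[58,61,38,75],"s":{"ov":38,"pn":39,"wm":9}},"o":[[29,38,39,62],[32,94,59,56,25],[97,27,3,54,89],{"l":99,"n":20,"p":29}],"z":{"a":{"f":58,"mth":47},"mgm":15,"ps":{"o":88,"vo":10}}}
After op 6 (add /z/ps/o 17): {"f":{"eag":{"dyk":3,"fzq":48},"z":{"i":46,"ifz":21,"rh":99}},"gk":{"qz":[58,61,38,75],"s":{"ov":38,"pn":39,"wm":9}},"o":[[29,38,39,62],[32,94,59,56,25],[97,27,3,54,89],{"l":99,"n":20,"p":29}],"z":{"a":{"f":58,"mth":47},"mgm":15,"ps":{"o":17,"vo":10}}}
After op 7 (replace /gk/s/ov 47): {"f":{"eag":{"dyk":3,"fzq":48},"z":{"i":46,"ifz":21,"rh":99}},"gk":{"qz":[58,61,38,75],"s":{"ov":47,"pn":39,"wm":9}},"o":[[29,38,39,62],[32,94,59,56,25],[97,27,3,54,89],{"l":99,"n":20,"p":29}],"z":{"a":{"f":58,"mth":47},"mgm":15,"ps":{"o":17,"vo":10}}}
After op 8 (add /o/0/1 69): {"f":{"eag":{"dyk":3,"fzq":48},"z":{"i":46,"ifz":21,"rh":99}},"gk":{"qz":[58,61,38,75],"s":{"ov":47,"pn":39,"wm":9}},"o":[[29,69,38,39,62],[32,94,59,56,25],[97,27,3,54,89],{"l":99,"n":20,"p":29}],"z":{"a":{"f":58,"mth":47},"mgm":15,"ps":{"o":17,"vo":10}}}
After op 9 (remove /o/2/1): {"f":{"eag":{"dyk":3,"fzq":48},"z":{"i":46,"ifz":21,"rh":99}},"gk":{"qz":[58,61,38,75],"s":{"ov":47,"pn":39,"wm":9}},"o":[[29,69,38,39,62],[32,94,59,56,25],[97,3,54,89],{"l":99,"n":20,"p":29}],"z":{"a":{"f":58,"mth":47},"mgm":15,"ps":{"o":17,"vo":10}}}
After op 10 (replace /o/0/4 81): {"f":{"eag":{"dyk":3,"fzq":48},"z":{"i":46,"ifz":21,"rh":99}},"gk":{"qz":[58,61,38,75],"s":{"ov":47,"pn":39,"wm":9}},"o":[[29,69,38,39,81],[32,94,59,56,25],[97,3,54,89],{"l":99,"n":20,"p":29}],"z":{"a":{"f":58,"mth":47},"mgm":15,"ps":{"o":17,"vo":10}}}
After op 11 (add /gk/qz 80): {"f":{"eag":{"dyk":3,"fzq":48},"z":{"i":46,"ifz":21,"rh":99}},"gk":{"qz":80,"s":{"ov":47,"pn":39,"wm":9}},"o":[[29,69,38,39,81],[32,94,59,56,25],[97,3,54,89],{"l":99,"n":20,"p":29}],"z":{"a":{"f":58,"mth":47},"mgm":15,"ps":{"o":17,"vo":10}}}
After op 12 (remove /gk/s/pn): {"f":{"eag":{"dyk":3,"fzq":48},"z":{"i":46,"ifz":21,"rh":99}},"gk":{"qz":80,"s":{"ov":47,"wm":9}},"o":[[29,69,38,39,81],[32,94,59,56,25],[97,3,54,89],{"l":99,"n":20,"p":29}],"z":{"a":{"f":58,"mth":47},"mgm":15,"ps":{"o":17,"vo":10}}}
After op 13 (replace /o/3/n 40): {"f":{"eag":{"dyk":3,"fzq":48},"z":{"i":46,"ifz":21,"rh":99}},"gk":{"qz":80,"s":{"ov":47,"wm":9}},"o":[[29,69,38,39,81],[32,94,59,56,25],[97,3,54,89],{"l":99,"n":40,"p":29}],"z":{"a":{"f":58,"mth":47},"mgm":15,"ps":{"o":17,"vo":10}}}
After op 14 (add /z 14): {"f":{"eag":{"dyk":3,"fzq":48},"z":{"i":46,"ifz":21,"rh":99}},"gk":{"qz":80,"s":{"ov":47,"wm":9}},"o":[[29,69,38,39,81],[32,94,59,56,25],[97,3,54,89],{"l":99,"n":40,"p":29}],"z":14}
After op 15 (add /gk/r 12): {"f":{"eag":{"dyk":3,"fzq":48},"z":{"i":46,"ifz":21,"rh":99}},"gk":{"qz":80,"r":12,"s":{"ov":47,"wm":9}},"o":[[29,69,38,39,81],[32,94,59,56,25],[97,3,54,89],{"l":99,"n":40,"p":29}],"z":14}
After op 16 (add /f/z/nqv 70): {"f":{"eag":{"dyk":3,"fzq":48},"z":{"i":46,"ifz":21,"nqv":70,"rh":99}},"gk":{"qz":80,"r":12,"s":{"ov":47,"wm":9}},"o":[[29,69,38,39,81],[32,94,59,56,25],[97,3,54,89],{"l":99,"n":40,"p":29}],"z":14}
After op 17 (add /o/4 46): {"f":{"eag":{"dyk":3,"fzq":48},"z":{"i":46,"ifz":21,"nqv":70,"rh":99}},"gk":{"qz":80,"r":12,"s":{"ov":47,"wm":9}},"o":[[29,69,38,39,81],[32,94,59,56,25],[97,3,54,89],{"l":99,"n":40,"p":29},46],"z":14}
After op 18 (replace /o/1/4 67): {"f":{"eag":{"dyk":3,"fzq":48},"z":{"i":46,"ifz":21,"nqv":70,"rh":99}},"gk":{"qz":80,"r":12,"s":{"ov":47,"wm":9}},"o":[[29,69,38,39,81],[32,94,59,56,67],[97,3,54,89],{"l":99,"n":40,"p":29},46],"z":14}
After op 19 (add /gk/s/c 84): {"f":{"eag":{"dyk":3,"fzq":48},"z":{"i":46,"ifz":21,"nqv":70,"rh":99}},"gk":{"qz":80,"r":12,"s":{"c":84,"ov":47,"wm":9}},"o":[[29,69,38,39,81],[32,94,59,56,67],[97,3,54,89],{"l":99,"n":40,"p":29},46],"z":14}
After op 20 (remove /o): {"f":{"eag":{"dyk":3,"fzq":48},"z":{"i":46,"ifz":21,"nqv":70,"rh":99}},"gk":{"qz":80,"r":12,"s":{"c":84,"ov":47,"wm":9}},"z":14}
After op 21 (add /gk/s/ov 89): {"f":{"eag":{"dyk":3,"fzq":48},"z":{"i":46,"ifz":21,"nqv":70,"rh":99}},"gk":{"qz":80,"r":12,"s":{"c":84,"ov":89,"wm":9}},"z":14}
After op 22 (remove /f/eag): {"f":{"z":{"i":46,"ifz":21,"nqv":70,"rh":99}},"gk":{"qz":80,"r":12,"s":{"c":84,"ov":89,"wm":9}},"z":14}
After op 23 (replace /gk/s/wm 91): {"f":{"z":{"i":46,"ifz":21,"nqv":70,"rh":99}},"gk":{"qz":80,"r":12,"s":{"c":84,"ov":89,"wm":91}},"z":14}
After op 24 (replace /z 8): {"f":{"z":{"i":46,"ifz":21,"nqv":70,"rh":99}},"gk":{"qz":80,"r":12,"s":{"c":84,"ov":89,"wm":91}},"z":8}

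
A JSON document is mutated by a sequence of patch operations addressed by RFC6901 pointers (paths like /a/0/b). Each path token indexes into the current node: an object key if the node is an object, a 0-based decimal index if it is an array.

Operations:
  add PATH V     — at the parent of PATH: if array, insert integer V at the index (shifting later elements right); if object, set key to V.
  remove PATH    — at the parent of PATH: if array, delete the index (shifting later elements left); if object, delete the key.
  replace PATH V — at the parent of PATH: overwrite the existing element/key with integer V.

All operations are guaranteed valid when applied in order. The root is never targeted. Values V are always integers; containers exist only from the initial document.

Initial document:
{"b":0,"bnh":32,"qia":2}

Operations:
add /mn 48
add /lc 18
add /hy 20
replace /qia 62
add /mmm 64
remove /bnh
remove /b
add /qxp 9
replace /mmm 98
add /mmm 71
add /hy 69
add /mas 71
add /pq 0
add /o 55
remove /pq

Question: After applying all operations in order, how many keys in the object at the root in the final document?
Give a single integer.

After op 1 (add /mn 48): {"b":0,"bnh":32,"mn":48,"qia":2}
After op 2 (add /lc 18): {"b":0,"bnh":32,"lc":18,"mn":48,"qia":2}
After op 3 (add /hy 20): {"b":0,"bnh":32,"hy":20,"lc":18,"mn":48,"qia":2}
After op 4 (replace /qia 62): {"b":0,"bnh":32,"hy":20,"lc":18,"mn":48,"qia":62}
After op 5 (add /mmm 64): {"b":0,"bnh":32,"hy":20,"lc":18,"mmm":64,"mn":48,"qia":62}
After op 6 (remove /bnh): {"b":0,"hy":20,"lc":18,"mmm":64,"mn":48,"qia":62}
After op 7 (remove /b): {"hy":20,"lc":18,"mmm":64,"mn":48,"qia":62}
After op 8 (add /qxp 9): {"hy":20,"lc":18,"mmm":64,"mn":48,"qia":62,"qxp":9}
After op 9 (replace /mmm 98): {"hy":20,"lc":18,"mmm":98,"mn":48,"qia":62,"qxp":9}
After op 10 (add /mmm 71): {"hy":20,"lc":18,"mmm":71,"mn":48,"qia":62,"qxp":9}
After op 11 (add /hy 69): {"hy":69,"lc":18,"mmm":71,"mn":48,"qia":62,"qxp":9}
After op 12 (add /mas 71): {"hy":69,"lc":18,"mas":71,"mmm":71,"mn":48,"qia":62,"qxp":9}
After op 13 (add /pq 0): {"hy":69,"lc":18,"mas":71,"mmm":71,"mn":48,"pq":0,"qia":62,"qxp":9}
After op 14 (add /o 55): {"hy":69,"lc":18,"mas":71,"mmm":71,"mn":48,"o":55,"pq":0,"qia":62,"qxp":9}
After op 15 (remove /pq): {"hy":69,"lc":18,"mas":71,"mmm":71,"mn":48,"o":55,"qia":62,"qxp":9}
Size at the root: 8

Answer: 8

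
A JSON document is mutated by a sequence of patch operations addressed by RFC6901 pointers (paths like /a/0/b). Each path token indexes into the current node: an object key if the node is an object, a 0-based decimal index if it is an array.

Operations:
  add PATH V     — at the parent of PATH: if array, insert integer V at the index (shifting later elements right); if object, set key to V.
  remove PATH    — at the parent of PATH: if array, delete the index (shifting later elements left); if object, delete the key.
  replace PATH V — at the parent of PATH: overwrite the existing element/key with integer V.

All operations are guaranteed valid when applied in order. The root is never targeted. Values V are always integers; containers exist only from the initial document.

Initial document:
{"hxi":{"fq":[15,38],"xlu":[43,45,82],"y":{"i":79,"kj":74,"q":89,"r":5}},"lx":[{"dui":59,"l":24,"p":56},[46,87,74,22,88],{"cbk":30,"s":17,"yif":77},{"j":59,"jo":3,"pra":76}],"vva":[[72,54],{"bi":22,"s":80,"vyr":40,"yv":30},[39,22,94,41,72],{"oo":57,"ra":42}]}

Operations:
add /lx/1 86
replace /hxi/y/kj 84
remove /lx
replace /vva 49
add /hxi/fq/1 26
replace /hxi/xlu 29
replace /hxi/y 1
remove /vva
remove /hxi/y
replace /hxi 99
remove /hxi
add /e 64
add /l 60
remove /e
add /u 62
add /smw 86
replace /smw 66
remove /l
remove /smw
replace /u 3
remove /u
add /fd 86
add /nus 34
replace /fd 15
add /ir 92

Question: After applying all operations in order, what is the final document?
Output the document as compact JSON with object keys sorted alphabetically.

Answer: {"fd":15,"ir":92,"nus":34}

Derivation:
After op 1 (add /lx/1 86): {"hxi":{"fq":[15,38],"xlu":[43,45,82],"y":{"i":79,"kj":74,"q":89,"r":5}},"lx":[{"dui":59,"l":24,"p":56},86,[46,87,74,22,88],{"cbk":30,"s":17,"yif":77},{"j":59,"jo":3,"pra":76}],"vva":[[72,54],{"bi":22,"s":80,"vyr":40,"yv":30},[39,22,94,41,72],{"oo":57,"ra":42}]}
After op 2 (replace /hxi/y/kj 84): {"hxi":{"fq":[15,38],"xlu":[43,45,82],"y":{"i":79,"kj":84,"q":89,"r":5}},"lx":[{"dui":59,"l":24,"p":56},86,[46,87,74,22,88],{"cbk":30,"s":17,"yif":77},{"j":59,"jo":3,"pra":76}],"vva":[[72,54],{"bi":22,"s":80,"vyr":40,"yv":30},[39,22,94,41,72],{"oo":57,"ra":42}]}
After op 3 (remove /lx): {"hxi":{"fq":[15,38],"xlu":[43,45,82],"y":{"i":79,"kj":84,"q":89,"r":5}},"vva":[[72,54],{"bi":22,"s":80,"vyr":40,"yv":30},[39,22,94,41,72],{"oo":57,"ra":42}]}
After op 4 (replace /vva 49): {"hxi":{"fq":[15,38],"xlu":[43,45,82],"y":{"i":79,"kj":84,"q":89,"r":5}},"vva":49}
After op 5 (add /hxi/fq/1 26): {"hxi":{"fq":[15,26,38],"xlu":[43,45,82],"y":{"i":79,"kj":84,"q":89,"r":5}},"vva":49}
After op 6 (replace /hxi/xlu 29): {"hxi":{"fq":[15,26,38],"xlu":29,"y":{"i":79,"kj":84,"q":89,"r":5}},"vva":49}
After op 7 (replace /hxi/y 1): {"hxi":{"fq":[15,26,38],"xlu":29,"y":1},"vva":49}
After op 8 (remove /vva): {"hxi":{"fq":[15,26,38],"xlu":29,"y":1}}
After op 9 (remove /hxi/y): {"hxi":{"fq":[15,26,38],"xlu":29}}
After op 10 (replace /hxi 99): {"hxi":99}
After op 11 (remove /hxi): {}
After op 12 (add /e 64): {"e":64}
After op 13 (add /l 60): {"e":64,"l":60}
After op 14 (remove /e): {"l":60}
After op 15 (add /u 62): {"l":60,"u":62}
After op 16 (add /smw 86): {"l":60,"smw":86,"u":62}
After op 17 (replace /smw 66): {"l":60,"smw":66,"u":62}
After op 18 (remove /l): {"smw":66,"u":62}
After op 19 (remove /smw): {"u":62}
After op 20 (replace /u 3): {"u":3}
After op 21 (remove /u): {}
After op 22 (add /fd 86): {"fd":86}
After op 23 (add /nus 34): {"fd":86,"nus":34}
After op 24 (replace /fd 15): {"fd":15,"nus":34}
After op 25 (add /ir 92): {"fd":15,"ir":92,"nus":34}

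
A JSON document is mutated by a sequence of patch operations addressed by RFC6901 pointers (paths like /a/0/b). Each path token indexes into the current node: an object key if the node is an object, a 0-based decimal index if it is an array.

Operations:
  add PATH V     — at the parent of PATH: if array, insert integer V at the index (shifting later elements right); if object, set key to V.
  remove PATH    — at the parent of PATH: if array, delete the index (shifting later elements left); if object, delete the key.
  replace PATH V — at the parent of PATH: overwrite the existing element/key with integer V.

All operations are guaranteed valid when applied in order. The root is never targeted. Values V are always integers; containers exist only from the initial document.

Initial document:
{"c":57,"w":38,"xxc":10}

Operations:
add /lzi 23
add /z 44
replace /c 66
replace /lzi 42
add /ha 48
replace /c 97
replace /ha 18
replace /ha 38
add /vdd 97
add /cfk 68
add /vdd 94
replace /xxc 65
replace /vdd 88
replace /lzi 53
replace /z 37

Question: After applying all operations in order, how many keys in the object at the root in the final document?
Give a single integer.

After op 1 (add /lzi 23): {"c":57,"lzi":23,"w":38,"xxc":10}
After op 2 (add /z 44): {"c":57,"lzi":23,"w":38,"xxc":10,"z":44}
After op 3 (replace /c 66): {"c":66,"lzi":23,"w":38,"xxc":10,"z":44}
After op 4 (replace /lzi 42): {"c":66,"lzi":42,"w":38,"xxc":10,"z":44}
After op 5 (add /ha 48): {"c":66,"ha":48,"lzi":42,"w":38,"xxc":10,"z":44}
After op 6 (replace /c 97): {"c":97,"ha":48,"lzi":42,"w":38,"xxc":10,"z":44}
After op 7 (replace /ha 18): {"c":97,"ha":18,"lzi":42,"w":38,"xxc":10,"z":44}
After op 8 (replace /ha 38): {"c":97,"ha":38,"lzi":42,"w":38,"xxc":10,"z":44}
After op 9 (add /vdd 97): {"c":97,"ha":38,"lzi":42,"vdd":97,"w":38,"xxc":10,"z":44}
After op 10 (add /cfk 68): {"c":97,"cfk":68,"ha":38,"lzi":42,"vdd":97,"w":38,"xxc":10,"z":44}
After op 11 (add /vdd 94): {"c":97,"cfk":68,"ha":38,"lzi":42,"vdd":94,"w":38,"xxc":10,"z":44}
After op 12 (replace /xxc 65): {"c":97,"cfk":68,"ha":38,"lzi":42,"vdd":94,"w":38,"xxc":65,"z":44}
After op 13 (replace /vdd 88): {"c":97,"cfk":68,"ha":38,"lzi":42,"vdd":88,"w":38,"xxc":65,"z":44}
After op 14 (replace /lzi 53): {"c":97,"cfk":68,"ha":38,"lzi":53,"vdd":88,"w":38,"xxc":65,"z":44}
After op 15 (replace /z 37): {"c":97,"cfk":68,"ha":38,"lzi":53,"vdd":88,"w":38,"xxc":65,"z":37}
Size at the root: 8

Answer: 8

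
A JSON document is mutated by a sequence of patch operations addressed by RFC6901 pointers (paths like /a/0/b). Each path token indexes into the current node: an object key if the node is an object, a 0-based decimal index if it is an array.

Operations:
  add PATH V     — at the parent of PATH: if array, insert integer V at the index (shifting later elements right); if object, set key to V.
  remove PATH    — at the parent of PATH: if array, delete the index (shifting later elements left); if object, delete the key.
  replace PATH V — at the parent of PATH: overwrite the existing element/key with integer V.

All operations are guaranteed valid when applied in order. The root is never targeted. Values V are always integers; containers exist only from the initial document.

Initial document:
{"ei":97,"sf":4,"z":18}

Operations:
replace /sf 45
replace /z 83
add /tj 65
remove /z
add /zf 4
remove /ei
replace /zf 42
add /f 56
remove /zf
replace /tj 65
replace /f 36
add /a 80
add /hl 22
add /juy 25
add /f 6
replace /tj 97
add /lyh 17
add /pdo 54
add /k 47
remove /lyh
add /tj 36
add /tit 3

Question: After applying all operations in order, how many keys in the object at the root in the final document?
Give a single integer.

Answer: 9

Derivation:
After op 1 (replace /sf 45): {"ei":97,"sf":45,"z":18}
After op 2 (replace /z 83): {"ei":97,"sf":45,"z":83}
After op 3 (add /tj 65): {"ei":97,"sf":45,"tj":65,"z":83}
After op 4 (remove /z): {"ei":97,"sf":45,"tj":65}
After op 5 (add /zf 4): {"ei":97,"sf":45,"tj":65,"zf":4}
After op 6 (remove /ei): {"sf":45,"tj":65,"zf":4}
After op 7 (replace /zf 42): {"sf":45,"tj":65,"zf":42}
After op 8 (add /f 56): {"f":56,"sf":45,"tj":65,"zf":42}
After op 9 (remove /zf): {"f":56,"sf":45,"tj":65}
After op 10 (replace /tj 65): {"f":56,"sf":45,"tj":65}
After op 11 (replace /f 36): {"f":36,"sf":45,"tj":65}
After op 12 (add /a 80): {"a":80,"f":36,"sf":45,"tj":65}
After op 13 (add /hl 22): {"a":80,"f":36,"hl":22,"sf":45,"tj":65}
After op 14 (add /juy 25): {"a":80,"f":36,"hl":22,"juy":25,"sf":45,"tj":65}
After op 15 (add /f 6): {"a":80,"f":6,"hl":22,"juy":25,"sf":45,"tj":65}
After op 16 (replace /tj 97): {"a":80,"f":6,"hl":22,"juy":25,"sf":45,"tj":97}
After op 17 (add /lyh 17): {"a":80,"f":6,"hl":22,"juy":25,"lyh":17,"sf":45,"tj":97}
After op 18 (add /pdo 54): {"a":80,"f":6,"hl":22,"juy":25,"lyh":17,"pdo":54,"sf":45,"tj":97}
After op 19 (add /k 47): {"a":80,"f":6,"hl":22,"juy":25,"k":47,"lyh":17,"pdo":54,"sf":45,"tj":97}
After op 20 (remove /lyh): {"a":80,"f":6,"hl":22,"juy":25,"k":47,"pdo":54,"sf":45,"tj":97}
After op 21 (add /tj 36): {"a":80,"f":6,"hl":22,"juy":25,"k":47,"pdo":54,"sf":45,"tj":36}
After op 22 (add /tit 3): {"a":80,"f":6,"hl":22,"juy":25,"k":47,"pdo":54,"sf":45,"tit":3,"tj":36}
Size at the root: 9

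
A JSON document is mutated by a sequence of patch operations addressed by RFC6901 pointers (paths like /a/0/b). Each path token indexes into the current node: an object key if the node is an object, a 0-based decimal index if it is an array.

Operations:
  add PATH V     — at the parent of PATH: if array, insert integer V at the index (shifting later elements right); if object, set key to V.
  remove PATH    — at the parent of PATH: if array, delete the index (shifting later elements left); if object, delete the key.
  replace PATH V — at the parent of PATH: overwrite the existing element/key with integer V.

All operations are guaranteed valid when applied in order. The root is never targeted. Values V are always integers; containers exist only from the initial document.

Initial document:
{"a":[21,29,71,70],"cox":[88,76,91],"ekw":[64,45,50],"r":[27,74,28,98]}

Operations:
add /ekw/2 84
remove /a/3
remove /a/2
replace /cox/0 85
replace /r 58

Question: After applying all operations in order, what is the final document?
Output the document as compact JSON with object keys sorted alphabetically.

After op 1 (add /ekw/2 84): {"a":[21,29,71,70],"cox":[88,76,91],"ekw":[64,45,84,50],"r":[27,74,28,98]}
After op 2 (remove /a/3): {"a":[21,29,71],"cox":[88,76,91],"ekw":[64,45,84,50],"r":[27,74,28,98]}
After op 3 (remove /a/2): {"a":[21,29],"cox":[88,76,91],"ekw":[64,45,84,50],"r":[27,74,28,98]}
After op 4 (replace /cox/0 85): {"a":[21,29],"cox":[85,76,91],"ekw":[64,45,84,50],"r":[27,74,28,98]}
After op 5 (replace /r 58): {"a":[21,29],"cox":[85,76,91],"ekw":[64,45,84,50],"r":58}

Answer: {"a":[21,29],"cox":[85,76,91],"ekw":[64,45,84,50],"r":58}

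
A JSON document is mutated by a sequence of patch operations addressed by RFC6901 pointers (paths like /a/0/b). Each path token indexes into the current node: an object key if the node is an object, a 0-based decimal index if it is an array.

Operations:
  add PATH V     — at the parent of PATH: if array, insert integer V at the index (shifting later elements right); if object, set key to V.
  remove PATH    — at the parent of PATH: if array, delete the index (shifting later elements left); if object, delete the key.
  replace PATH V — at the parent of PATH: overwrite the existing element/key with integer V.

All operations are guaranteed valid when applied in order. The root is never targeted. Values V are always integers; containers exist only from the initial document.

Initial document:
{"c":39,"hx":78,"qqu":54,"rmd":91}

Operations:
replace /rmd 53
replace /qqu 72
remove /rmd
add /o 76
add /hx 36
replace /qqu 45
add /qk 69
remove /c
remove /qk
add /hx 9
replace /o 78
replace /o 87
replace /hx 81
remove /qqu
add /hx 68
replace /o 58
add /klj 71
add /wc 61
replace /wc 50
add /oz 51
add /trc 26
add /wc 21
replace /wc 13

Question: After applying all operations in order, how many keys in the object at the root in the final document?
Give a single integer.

After op 1 (replace /rmd 53): {"c":39,"hx":78,"qqu":54,"rmd":53}
After op 2 (replace /qqu 72): {"c":39,"hx":78,"qqu":72,"rmd":53}
After op 3 (remove /rmd): {"c":39,"hx":78,"qqu":72}
After op 4 (add /o 76): {"c":39,"hx":78,"o":76,"qqu":72}
After op 5 (add /hx 36): {"c":39,"hx":36,"o":76,"qqu":72}
After op 6 (replace /qqu 45): {"c":39,"hx":36,"o":76,"qqu":45}
After op 7 (add /qk 69): {"c":39,"hx":36,"o":76,"qk":69,"qqu":45}
After op 8 (remove /c): {"hx":36,"o":76,"qk":69,"qqu":45}
After op 9 (remove /qk): {"hx":36,"o":76,"qqu":45}
After op 10 (add /hx 9): {"hx":9,"o":76,"qqu":45}
After op 11 (replace /o 78): {"hx":9,"o":78,"qqu":45}
After op 12 (replace /o 87): {"hx":9,"o":87,"qqu":45}
After op 13 (replace /hx 81): {"hx":81,"o":87,"qqu":45}
After op 14 (remove /qqu): {"hx":81,"o":87}
After op 15 (add /hx 68): {"hx":68,"o":87}
After op 16 (replace /o 58): {"hx":68,"o":58}
After op 17 (add /klj 71): {"hx":68,"klj":71,"o":58}
After op 18 (add /wc 61): {"hx":68,"klj":71,"o":58,"wc":61}
After op 19 (replace /wc 50): {"hx":68,"klj":71,"o":58,"wc":50}
After op 20 (add /oz 51): {"hx":68,"klj":71,"o":58,"oz":51,"wc":50}
After op 21 (add /trc 26): {"hx":68,"klj":71,"o":58,"oz":51,"trc":26,"wc":50}
After op 22 (add /wc 21): {"hx":68,"klj":71,"o":58,"oz":51,"trc":26,"wc":21}
After op 23 (replace /wc 13): {"hx":68,"klj":71,"o":58,"oz":51,"trc":26,"wc":13}
Size at the root: 6

Answer: 6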